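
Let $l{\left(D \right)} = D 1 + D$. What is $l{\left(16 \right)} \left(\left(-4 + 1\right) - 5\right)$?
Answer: $-256$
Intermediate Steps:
$l{\left(D \right)} = 2 D$ ($l{\left(D \right)} = D + D = 2 D$)
$l{\left(16 \right)} \left(\left(-4 + 1\right) - 5\right) = 2 \cdot 16 \left(\left(-4 + 1\right) - 5\right) = 32 \left(-3 - 5\right) = 32 \left(-8\right) = -256$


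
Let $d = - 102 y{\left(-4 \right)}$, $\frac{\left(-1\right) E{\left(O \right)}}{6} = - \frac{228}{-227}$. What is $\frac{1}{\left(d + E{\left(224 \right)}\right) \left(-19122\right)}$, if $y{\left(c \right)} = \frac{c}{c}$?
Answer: $\frac{227}{468909684} \approx 4.841 \cdot 10^{-7}$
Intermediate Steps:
$y{\left(c \right)} = 1$
$E{\left(O \right)} = - \frac{1368}{227}$ ($E{\left(O \right)} = - 6 \left(- \frac{228}{-227}\right) = - 6 \left(\left(-228\right) \left(- \frac{1}{227}\right)\right) = \left(-6\right) \frac{228}{227} = - \frac{1368}{227}$)
$d = -102$ ($d = \left(-102\right) 1 = -102$)
$\frac{1}{\left(d + E{\left(224 \right)}\right) \left(-19122\right)} = \frac{1}{\left(-102 - \frac{1368}{227}\right) \left(-19122\right)} = \frac{1}{- \frac{24522}{227}} \left(- \frac{1}{19122}\right) = \left(- \frac{227}{24522}\right) \left(- \frac{1}{19122}\right) = \frac{227}{468909684}$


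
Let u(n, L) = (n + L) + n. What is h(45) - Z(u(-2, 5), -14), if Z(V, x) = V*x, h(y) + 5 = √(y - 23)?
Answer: 9 + √22 ≈ 13.690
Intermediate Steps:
u(n, L) = L + 2*n (u(n, L) = (L + n) + n = L + 2*n)
h(y) = -5 + √(-23 + y) (h(y) = -5 + √(y - 23) = -5 + √(-23 + y))
h(45) - Z(u(-2, 5), -14) = (-5 + √(-23 + 45)) - (5 + 2*(-2))*(-14) = (-5 + √22) - (5 - 4)*(-14) = (-5 + √22) - (-14) = (-5 + √22) - 1*(-14) = (-5 + √22) + 14 = 9 + √22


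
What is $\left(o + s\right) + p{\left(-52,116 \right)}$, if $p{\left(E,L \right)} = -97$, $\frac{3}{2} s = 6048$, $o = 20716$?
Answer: $24651$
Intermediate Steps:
$s = 4032$ ($s = \frac{2}{3} \cdot 6048 = 4032$)
$\left(o + s\right) + p{\left(-52,116 \right)} = \left(20716 + 4032\right) - 97 = 24748 - 97 = 24651$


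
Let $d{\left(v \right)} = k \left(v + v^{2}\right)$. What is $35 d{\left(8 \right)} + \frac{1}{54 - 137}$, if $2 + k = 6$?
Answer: $\frac{836639}{83} \approx 10080.0$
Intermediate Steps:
$k = 4$ ($k = -2 + 6 = 4$)
$d{\left(v \right)} = 4 v + 4 v^{2}$ ($d{\left(v \right)} = 4 \left(v + v^{2}\right) = 4 v + 4 v^{2}$)
$35 d{\left(8 \right)} + \frac{1}{54 - 137} = 35 \cdot 4 \cdot 8 \left(1 + 8\right) + \frac{1}{54 - 137} = 35 \cdot 4 \cdot 8 \cdot 9 + \frac{1}{-83} = 35 \cdot 288 - \frac{1}{83} = 10080 - \frac{1}{83} = \frac{836639}{83}$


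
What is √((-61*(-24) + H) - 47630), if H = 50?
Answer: 6*I*√1281 ≈ 214.75*I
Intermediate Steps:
√((-61*(-24) + H) - 47630) = √((-61*(-24) + 50) - 47630) = √((1464 + 50) - 47630) = √(1514 - 47630) = √(-46116) = 6*I*√1281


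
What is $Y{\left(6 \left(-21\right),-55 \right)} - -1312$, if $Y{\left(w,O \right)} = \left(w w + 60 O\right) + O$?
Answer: $13833$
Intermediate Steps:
$Y{\left(w,O \right)} = w^{2} + 61 O$ ($Y{\left(w,O \right)} = \left(w^{2} + 60 O\right) + O = w^{2} + 61 O$)
$Y{\left(6 \left(-21\right),-55 \right)} - -1312 = \left(\left(6 \left(-21\right)\right)^{2} + 61 \left(-55\right)\right) - -1312 = \left(\left(-126\right)^{2} - 3355\right) + 1312 = \left(15876 - 3355\right) + 1312 = 12521 + 1312 = 13833$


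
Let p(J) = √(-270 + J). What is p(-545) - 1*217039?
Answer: -217039 + I*√815 ≈ -2.1704e+5 + 28.548*I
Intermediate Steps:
p(-545) - 1*217039 = √(-270 - 545) - 1*217039 = √(-815) - 217039 = I*√815 - 217039 = -217039 + I*√815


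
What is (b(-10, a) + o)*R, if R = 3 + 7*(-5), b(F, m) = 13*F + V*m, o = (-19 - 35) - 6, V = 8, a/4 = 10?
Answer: -4160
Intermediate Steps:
a = 40 (a = 4*10 = 40)
o = -60 (o = -54 - 6 = -60)
b(F, m) = 8*m + 13*F (b(F, m) = 13*F + 8*m = 8*m + 13*F)
R = -32 (R = 3 - 35 = -32)
(b(-10, a) + o)*R = ((8*40 + 13*(-10)) - 60)*(-32) = ((320 - 130) - 60)*(-32) = (190 - 60)*(-32) = 130*(-32) = -4160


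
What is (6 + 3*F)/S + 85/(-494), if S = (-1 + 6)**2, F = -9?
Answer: -12499/12350 ≈ -1.0121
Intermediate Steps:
S = 25 (S = 5**2 = 25)
(6 + 3*F)/S + 85/(-494) = (6 + 3*(-9))/25 + 85/(-494) = (6 - 27)*(1/25) + 85*(-1/494) = -21*1/25 - 85/494 = -21/25 - 85/494 = -12499/12350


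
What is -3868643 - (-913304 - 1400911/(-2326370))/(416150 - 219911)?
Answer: -588709424448512307/152174840810 ≈ -3.8686e+6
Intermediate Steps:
-3868643 - (-913304 - 1400911/(-2326370))/(416150 - 219911) = -3868643 - (-913304 - 1400911*(-1/2326370))/196239 = -3868643 - (-913304 + 1400911/2326370)/196239 = -3868643 - (-2124681625569)/(2326370*196239) = -3868643 - 1*(-708227208523/152174840810) = -3868643 + 708227208523/152174840810 = -588709424448512307/152174840810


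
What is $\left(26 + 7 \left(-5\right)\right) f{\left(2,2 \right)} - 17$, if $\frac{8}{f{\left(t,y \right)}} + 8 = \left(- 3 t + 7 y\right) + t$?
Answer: $-53$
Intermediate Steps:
$f{\left(t,y \right)} = \frac{8}{-8 - 2 t + 7 y}$ ($f{\left(t,y \right)} = \frac{8}{-8 - \left(- 7 y + 2 t\right)} = \frac{8}{-8 - 2 t + 7 y}$)
$\left(26 + 7 \left(-5\right)\right) f{\left(2,2 \right)} - 17 = \left(26 + 7 \left(-5\right)\right) \frac{8}{-8 - 4 + 7 \cdot 2} - 17 = \left(26 - 35\right) \frac{8}{-8 - 4 + 14} - 17 = - 9 \cdot \frac{8}{2} - 17 = - 9 \cdot 8 \cdot \frac{1}{2} - 17 = \left(-9\right) 4 - 17 = -36 - 17 = -53$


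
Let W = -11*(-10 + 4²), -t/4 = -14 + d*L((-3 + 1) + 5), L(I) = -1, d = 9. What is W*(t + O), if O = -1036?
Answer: 62304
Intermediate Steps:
t = 92 (t = -4*(-14 + 9*(-1)) = -4*(-14 - 9) = -4*(-23) = 92)
W = -66 (W = -11*(-10 + 16) = -11*6 = -66)
W*(t + O) = -66*(92 - 1036) = -66*(-944) = 62304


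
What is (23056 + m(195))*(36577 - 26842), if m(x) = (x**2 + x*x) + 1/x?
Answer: 12542360479/13 ≈ 9.6480e+8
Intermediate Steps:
m(x) = 1/x + 2*x**2 (m(x) = (x**2 + x**2) + 1/x = 2*x**2 + 1/x = 1/x + 2*x**2)
(23056 + m(195))*(36577 - 26842) = (23056 + (1 + 2*195**3)/195)*(36577 - 26842) = (23056 + (1 + 2*7414875)/195)*9735 = (23056 + (1 + 14829750)/195)*9735 = (23056 + (1/195)*14829751)*9735 = (23056 + 14829751/195)*9735 = (19325671/195)*9735 = 12542360479/13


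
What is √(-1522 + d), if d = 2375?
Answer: √853 ≈ 29.206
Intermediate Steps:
√(-1522 + d) = √(-1522 + 2375) = √853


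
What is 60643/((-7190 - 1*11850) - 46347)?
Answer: -60643/65387 ≈ -0.92745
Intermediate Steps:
60643/((-7190 - 1*11850) - 46347) = 60643/((-7190 - 11850) - 46347) = 60643/(-19040 - 46347) = 60643/(-65387) = 60643*(-1/65387) = -60643/65387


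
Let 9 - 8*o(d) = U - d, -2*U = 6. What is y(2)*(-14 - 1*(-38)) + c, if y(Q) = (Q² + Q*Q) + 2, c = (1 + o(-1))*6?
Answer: 1017/4 ≈ 254.25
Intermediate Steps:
U = -3 (U = -½*6 = -3)
o(d) = 3/2 + d/8 (o(d) = 9/8 - (-3 - d)/8 = 9/8 + (3/8 + d/8) = 3/2 + d/8)
c = 57/4 (c = (1 + (3/2 + (⅛)*(-1)))*6 = (1 + (3/2 - ⅛))*6 = (1 + 11/8)*6 = (19/8)*6 = 57/4 ≈ 14.250)
y(Q) = 2 + 2*Q² (y(Q) = (Q² + Q²) + 2 = 2*Q² + 2 = 2 + 2*Q²)
y(2)*(-14 - 1*(-38)) + c = (2 + 2*2²)*(-14 - 1*(-38)) + 57/4 = (2 + 2*4)*(-14 + 38) + 57/4 = (2 + 8)*24 + 57/4 = 10*24 + 57/4 = 240 + 57/4 = 1017/4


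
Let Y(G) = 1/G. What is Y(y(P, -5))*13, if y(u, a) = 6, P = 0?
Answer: 13/6 ≈ 2.1667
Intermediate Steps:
Y(G) = 1/G
Y(y(P, -5))*13 = 13/6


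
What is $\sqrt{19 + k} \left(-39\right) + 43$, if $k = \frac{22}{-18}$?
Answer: $43 - 52 \sqrt{10} \approx -121.44$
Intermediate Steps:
$k = - \frac{11}{9}$ ($k = 22 \left(- \frac{1}{18}\right) = - \frac{11}{9} \approx -1.2222$)
$\sqrt{19 + k} \left(-39\right) + 43 = \sqrt{19 - \frac{11}{9}} \left(-39\right) + 43 = \sqrt{\frac{160}{9}} \left(-39\right) + 43 = \frac{4 \sqrt{10}}{3} \left(-39\right) + 43 = - 52 \sqrt{10} + 43 = 43 - 52 \sqrt{10}$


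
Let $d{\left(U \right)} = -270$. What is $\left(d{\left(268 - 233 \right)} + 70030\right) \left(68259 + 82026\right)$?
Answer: $10483881600$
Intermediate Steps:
$\left(d{\left(268 - 233 \right)} + 70030\right) \left(68259 + 82026\right) = \left(-270 + 70030\right) \left(68259 + 82026\right) = 69760 \cdot 150285 = 10483881600$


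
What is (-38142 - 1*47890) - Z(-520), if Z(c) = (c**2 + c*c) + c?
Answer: -626312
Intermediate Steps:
Z(c) = c + 2*c**2 (Z(c) = (c**2 + c**2) + c = 2*c**2 + c = c + 2*c**2)
(-38142 - 1*47890) - Z(-520) = (-38142 - 1*47890) - (-520)*(1 + 2*(-520)) = (-38142 - 47890) - (-520)*(1 - 1040) = -86032 - (-520)*(-1039) = -86032 - 1*540280 = -86032 - 540280 = -626312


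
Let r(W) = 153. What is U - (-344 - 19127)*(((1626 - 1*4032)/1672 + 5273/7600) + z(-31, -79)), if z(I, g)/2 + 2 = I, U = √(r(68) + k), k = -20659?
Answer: -108646174487/83600 + I*√20506 ≈ -1.2996e+6 + 143.2*I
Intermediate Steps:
U = I*√20506 (U = √(153 - 20659) = √(-20506) = I*√20506 ≈ 143.2*I)
z(I, g) = -4 + 2*I
U - (-344 - 19127)*(((1626 - 1*4032)/1672 + 5273/7600) + z(-31, -79)) = I*√20506 - (-344 - 19127)*(((1626 - 1*4032)/1672 + 5273/7600) + (-4 + 2*(-31))) = I*√20506 - (-19471)*(((1626 - 4032)*(1/1672) + 5273*(1/7600)) + (-4 - 62)) = I*√20506 - (-19471)*((-2406*1/1672 + 5273/7600) - 66) = I*√20506 - (-19471)*((-1203/836 + 5273/7600) - 66) = I*√20506 - (-19471)*(-62297/83600 - 66) = I*√20506 - (-19471)*(-5579897)/83600 = I*√20506 - 1*108646174487/83600 = I*√20506 - 108646174487/83600 = -108646174487/83600 + I*√20506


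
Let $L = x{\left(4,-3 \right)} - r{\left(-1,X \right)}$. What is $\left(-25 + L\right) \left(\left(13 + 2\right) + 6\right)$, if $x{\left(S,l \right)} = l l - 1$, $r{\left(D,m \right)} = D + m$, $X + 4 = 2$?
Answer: $-294$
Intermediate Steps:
$X = -2$ ($X = -4 + 2 = -2$)
$x{\left(S,l \right)} = -1 + l^{2}$ ($x{\left(S,l \right)} = l^{2} - 1 = -1 + l^{2}$)
$L = 11$ ($L = \left(-1 + \left(-3\right)^{2}\right) - \left(-1 - 2\right) = \left(-1 + 9\right) - -3 = 8 + 3 = 11$)
$\left(-25 + L\right) \left(\left(13 + 2\right) + 6\right) = \left(-25 + 11\right) \left(\left(13 + 2\right) + 6\right) = - 14 \left(15 + 6\right) = \left(-14\right) 21 = -294$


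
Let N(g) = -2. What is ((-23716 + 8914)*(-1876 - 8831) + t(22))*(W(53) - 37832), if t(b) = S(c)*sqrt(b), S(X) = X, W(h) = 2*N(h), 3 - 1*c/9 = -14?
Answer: -5996438989704 - 5788908*sqrt(22) ≈ -5.9965e+12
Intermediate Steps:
c = 153 (c = 27 - 9*(-14) = 27 + 126 = 153)
W(h) = -4 (W(h) = 2*(-2) = -4)
t(b) = 153*sqrt(b)
((-23716 + 8914)*(-1876 - 8831) + t(22))*(W(53) - 37832) = ((-23716 + 8914)*(-1876 - 8831) + 153*sqrt(22))*(-4 - 37832) = (-14802*(-10707) + 153*sqrt(22))*(-37836) = (158485014 + 153*sqrt(22))*(-37836) = -5996438989704 - 5788908*sqrt(22)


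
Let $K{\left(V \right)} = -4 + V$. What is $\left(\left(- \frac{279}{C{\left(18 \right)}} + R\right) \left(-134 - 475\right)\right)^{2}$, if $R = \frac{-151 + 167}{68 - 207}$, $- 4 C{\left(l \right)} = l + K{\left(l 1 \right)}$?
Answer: $\frac{554116393264329}{1236544} \approx 4.4812 \cdot 10^{8}$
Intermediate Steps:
$C{\left(l \right)} = 1 - \frac{l}{2}$ ($C{\left(l \right)} = - \frac{l + \left(-4 + l 1\right)}{4} = - \frac{l + \left(-4 + l\right)}{4} = - \frac{-4 + 2 l}{4} = 1 - \frac{l}{2}$)
$R = - \frac{16}{139}$ ($R = \frac{16}{-139} = 16 \left(- \frac{1}{139}\right) = - \frac{16}{139} \approx -0.11511$)
$\left(\left(- \frac{279}{C{\left(18 \right)}} + R\right) \left(-134 - 475\right)\right)^{2} = \left(\left(- \frac{279}{1 - 9} - \frac{16}{139}\right) \left(-134 - 475\right)\right)^{2} = \left(\left(- \frac{279}{1 - 9} - \frac{16}{139}\right) \left(-609\right)\right)^{2} = \left(\left(- \frac{279}{-8} - \frac{16}{139}\right) \left(-609\right)\right)^{2} = \left(\left(\left(-279\right) \left(- \frac{1}{8}\right) - \frac{16}{139}\right) \left(-609\right)\right)^{2} = \left(\left(\frac{279}{8} - \frac{16}{139}\right) \left(-609\right)\right)^{2} = \left(\frac{38653}{1112} \left(-609\right)\right)^{2} = \left(- \frac{23539677}{1112}\right)^{2} = \frac{554116393264329}{1236544}$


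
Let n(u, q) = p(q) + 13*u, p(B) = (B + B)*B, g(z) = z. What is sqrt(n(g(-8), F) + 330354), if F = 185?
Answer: 30*sqrt(443) ≈ 631.43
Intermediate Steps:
p(B) = 2*B**2 (p(B) = (2*B)*B = 2*B**2)
n(u, q) = 2*q**2 + 13*u
sqrt(n(g(-8), F) + 330354) = sqrt((2*185**2 + 13*(-8)) + 330354) = sqrt((2*34225 - 104) + 330354) = sqrt((68450 - 104) + 330354) = sqrt(68346 + 330354) = sqrt(398700) = 30*sqrt(443)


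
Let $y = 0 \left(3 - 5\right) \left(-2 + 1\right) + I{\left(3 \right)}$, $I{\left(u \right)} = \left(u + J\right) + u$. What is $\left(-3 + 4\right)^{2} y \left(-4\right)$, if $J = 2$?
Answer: $-32$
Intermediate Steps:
$I{\left(u \right)} = 2 + 2 u$ ($I{\left(u \right)} = \left(u + 2\right) + u = \left(2 + u\right) + u = 2 + 2 u$)
$y = 8$ ($y = 0 \left(3 - 5\right) \left(-2 + 1\right) + \left(2 + 2 \cdot 3\right) = 0 \left(\left(-2\right) \left(-1\right)\right) + \left(2 + 6\right) = 0 \cdot 2 + 8 = 0 + 8 = 8$)
$\left(-3 + 4\right)^{2} y \left(-4\right) = \left(-3 + 4\right)^{2} \cdot 8 \left(-4\right) = 1^{2} \cdot 8 \left(-4\right) = 1 \cdot 8 \left(-4\right) = 8 \left(-4\right) = -32$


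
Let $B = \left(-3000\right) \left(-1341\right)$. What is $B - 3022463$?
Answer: $1000537$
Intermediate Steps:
$B = 4023000$
$B - 3022463 = 4023000 - 3022463 = 1000537$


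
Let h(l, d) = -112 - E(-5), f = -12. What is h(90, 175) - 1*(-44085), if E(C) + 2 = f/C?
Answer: 219863/5 ≈ 43973.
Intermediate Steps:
E(C) = -2 - 12/C
h(l, d) = -562/5 (h(l, d) = -112 - (-2 - 12/(-5)) = -112 - (-2 - 12*(-⅕)) = -112 - (-2 + 12/5) = -112 - 1*⅖ = -112 - ⅖ = -562/5)
h(90, 175) - 1*(-44085) = -562/5 - 1*(-44085) = -562/5 + 44085 = 219863/5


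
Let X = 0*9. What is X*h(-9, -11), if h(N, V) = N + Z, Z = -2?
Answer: 0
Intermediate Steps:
h(N, V) = -2 + N (h(N, V) = N - 2 = -2 + N)
X = 0
X*h(-9, -11) = 0*(-2 - 9) = 0*(-11) = 0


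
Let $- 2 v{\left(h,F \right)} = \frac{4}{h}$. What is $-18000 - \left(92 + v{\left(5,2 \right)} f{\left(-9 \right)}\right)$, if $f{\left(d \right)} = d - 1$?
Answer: $-18096$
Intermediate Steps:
$f{\left(d \right)} = -1 + d$ ($f{\left(d \right)} = d - 1 = -1 + d$)
$v{\left(h,F \right)} = - \frac{2}{h}$ ($v{\left(h,F \right)} = - \frac{4 \frac{1}{h}}{2} = - \frac{2}{h}$)
$-18000 - \left(92 + v{\left(5,2 \right)} f{\left(-9 \right)}\right) = -18000 - \left(92 + - \frac{2}{5} \left(-1 - 9\right)\right) = -18000 - \left(92 + \left(-2\right) \frac{1}{5} \left(-10\right)\right) = -18000 - \left(92 - -4\right) = -18000 - \left(92 + 4\right) = -18000 - 96 = -18096$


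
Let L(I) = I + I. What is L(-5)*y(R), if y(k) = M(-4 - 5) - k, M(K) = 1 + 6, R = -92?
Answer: -990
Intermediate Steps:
M(K) = 7
y(k) = 7 - k
L(I) = 2*I
L(-5)*y(R) = (2*(-5))*(7 - 1*(-92)) = -10*(7 + 92) = -10*99 = -990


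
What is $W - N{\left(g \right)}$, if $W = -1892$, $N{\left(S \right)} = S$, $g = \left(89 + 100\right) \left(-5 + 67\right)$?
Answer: $-13610$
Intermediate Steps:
$g = 11718$ ($g = 189 \cdot 62 = 11718$)
$W - N{\left(g \right)} = -1892 - 11718 = -13610$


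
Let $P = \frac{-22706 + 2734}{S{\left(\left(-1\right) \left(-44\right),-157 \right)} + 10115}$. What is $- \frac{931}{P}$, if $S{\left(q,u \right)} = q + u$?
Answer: $\frac{4655931}{9986} \approx 466.25$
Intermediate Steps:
$P = - \frac{9986}{5001}$ ($P = \frac{-22706 + 2734}{\left(\left(-1\right) \left(-44\right) - 157\right) + 10115} = - \frac{19972}{\left(44 - 157\right) + 10115} = - \frac{19972}{-113 + 10115} = - \frac{19972}{10002} = \left(-19972\right) \frac{1}{10002} = - \frac{9986}{5001} \approx -1.9968$)
$- \frac{931}{P} = - \frac{931}{- \frac{9986}{5001}} = \left(-931\right) \left(- \frac{5001}{9986}\right) = \frac{4655931}{9986}$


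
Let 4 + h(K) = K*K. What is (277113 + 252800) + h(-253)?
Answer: 593918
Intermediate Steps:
h(K) = -4 + K² (h(K) = -4 + K*K = -4 + K²)
(277113 + 252800) + h(-253) = (277113 + 252800) + (-4 + (-253)²) = 529913 + (-4 + 64009) = 529913 + 64005 = 593918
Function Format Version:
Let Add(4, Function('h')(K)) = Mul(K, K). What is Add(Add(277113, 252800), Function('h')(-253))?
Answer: 593918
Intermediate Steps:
Function('h')(K) = Add(-4, Pow(K, 2)) (Function('h')(K) = Add(-4, Mul(K, K)) = Add(-4, Pow(K, 2)))
Add(Add(277113, 252800), Function('h')(-253)) = Add(Add(277113, 252800), Add(-4, Pow(-253, 2))) = Add(529913, Add(-4, 64009)) = Add(529913, 64005) = 593918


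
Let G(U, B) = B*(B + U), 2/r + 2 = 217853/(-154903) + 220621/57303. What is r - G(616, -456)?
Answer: 143682112823889/1969205543 ≈ 72965.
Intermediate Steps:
r = 8876406609/1969205543 (r = 2/(-2 + (217853/(-154903) + 220621/57303)) = 2/(-2 + (217853*(-1/154903) + 220621*(1/57303))) = 2/(-2 + (-217853/154903 + 220621/57303)) = 2/(-2 + 21691224304/8876406609) = 2/(3938411086/8876406609) = 2*(8876406609/3938411086) = 8876406609/1969205543 ≈ 4.5076)
r - G(616, -456) = 8876406609/1969205543 - (-456)*(-456 + 616) = 8876406609/1969205543 - (-456)*160 = 8876406609/1969205543 - 1*(-72960) = 8876406609/1969205543 + 72960 = 143682112823889/1969205543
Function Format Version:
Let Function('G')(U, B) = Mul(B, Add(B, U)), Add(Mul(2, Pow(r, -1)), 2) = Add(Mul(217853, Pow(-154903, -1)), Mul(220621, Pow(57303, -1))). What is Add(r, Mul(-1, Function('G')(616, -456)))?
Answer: Rational(143682112823889, 1969205543) ≈ 72965.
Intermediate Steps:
r = Rational(8876406609, 1969205543) (r = Mul(2, Pow(Add(-2, Add(Mul(217853, Pow(-154903, -1)), Mul(220621, Pow(57303, -1)))), -1)) = Mul(2, Pow(Add(-2, Add(Mul(217853, Rational(-1, 154903)), Mul(220621, Rational(1, 57303)))), -1)) = Mul(2, Pow(Add(-2, Add(Rational(-217853, 154903), Rational(220621, 57303))), -1)) = Mul(2, Pow(Add(-2, Rational(21691224304, 8876406609)), -1)) = Mul(2, Pow(Rational(3938411086, 8876406609), -1)) = Mul(2, Rational(8876406609, 3938411086)) = Rational(8876406609, 1969205543) ≈ 4.5076)
Add(r, Mul(-1, Function('G')(616, -456))) = Add(Rational(8876406609, 1969205543), Mul(-1, Mul(-456, Add(-456, 616)))) = Add(Rational(8876406609, 1969205543), Mul(-1, Mul(-456, 160))) = Add(Rational(8876406609, 1969205543), Mul(-1, -72960)) = Add(Rational(8876406609, 1969205543), 72960) = Rational(143682112823889, 1969205543)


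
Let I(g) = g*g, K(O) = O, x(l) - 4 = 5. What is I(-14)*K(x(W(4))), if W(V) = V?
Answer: 1764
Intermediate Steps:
x(l) = 9 (x(l) = 4 + 5 = 9)
I(g) = g²
I(-14)*K(x(W(4))) = (-14)²*9 = 196*9 = 1764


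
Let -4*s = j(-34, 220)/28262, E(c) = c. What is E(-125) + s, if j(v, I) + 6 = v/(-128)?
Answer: -904383633/7235072 ≈ -125.00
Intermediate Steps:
j(v, I) = -6 - v/128 (j(v, I) = -6 + v/(-128) = -6 + v*(-1/128) = -6 - v/128)
s = 367/7235072 (s = -(-6 - 1/128*(-34))/(4*28262) = -(-6 + 17/64)/(4*28262) = -(-367)/(256*28262) = -1/4*(-367/1808768) = 367/7235072 ≈ 5.0725e-5)
E(-125) + s = -125 + 367/7235072 = -904383633/7235072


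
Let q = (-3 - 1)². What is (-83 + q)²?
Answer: 4489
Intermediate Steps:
q = 16 (q = (-4)² = 16)
(-83 + q)² = (-83 + 16)² = (-67)² = 4489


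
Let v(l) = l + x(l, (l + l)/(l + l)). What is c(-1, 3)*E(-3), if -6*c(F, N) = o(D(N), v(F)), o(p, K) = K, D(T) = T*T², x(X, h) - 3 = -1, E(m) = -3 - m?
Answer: 0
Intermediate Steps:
x(X, h) = 2 (x(X, h) = 3 - 1 = 2)
v(l) = 2 + l (v(l) = l + 2 = 2 + l)
D(T) = T³
c(F, N) = -⅓ - F/6 (c(F, N) = -(2 + F)/6 = -⅓ - F/6)
c(-1, 3)*E(-3) = (-⅓ - ⅙*(-1))*(-3 - 1*(-3)) = (-⅓ + ⅙)*(-3 + 3) = -⅙*0 = 0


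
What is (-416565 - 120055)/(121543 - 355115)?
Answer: 134155/58393 ≈ 2.2975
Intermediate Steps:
(-416565 - 120055)/(121543 - 355115) = -536620/(-233572) = -536620*(-1/233572) = 134155/58393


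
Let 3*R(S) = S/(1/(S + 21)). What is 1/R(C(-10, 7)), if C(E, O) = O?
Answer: 3/196 ≈ 0.015306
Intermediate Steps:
R(S) = S*(21 + S)/3 (R(S) = (S/(1/(S + 21)))/3 = (S/(1/(21 + S)))/3 = (S*(21 + S))/3 = S*(21 + S)/3)
1/R(C(-10, 7)) = 1/((⅓)*7*(21 + 7)) = 1/((⅓)*7*28) = 1/(196/3) = 3/196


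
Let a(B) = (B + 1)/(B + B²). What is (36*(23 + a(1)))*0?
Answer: 0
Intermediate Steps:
a(B) = (1 + B)/(B + B²)
(36*(23 + a(1)))*0 = (36*(23 + 1/1))*0 = (36*(23 + 1))*0 = (36*24)*0 = 864*0 = 0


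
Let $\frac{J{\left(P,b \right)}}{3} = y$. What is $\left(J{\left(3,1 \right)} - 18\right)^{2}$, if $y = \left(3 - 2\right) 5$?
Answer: $9$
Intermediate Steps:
$y = 5$ ($y = 1 \cdot 5 = 5$)
$J{\left(P,b \right)} = 15$ ($J{\left(P,b \right)} = 3 \cdot 5 = 15$)
$\left(J{\left(3,1 \right)} - 18\right)^{2} = \left(15 - 18\right)^{2} = \left(-3\right)^{2} = 9$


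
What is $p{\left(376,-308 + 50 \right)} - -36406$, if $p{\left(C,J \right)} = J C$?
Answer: $-60602$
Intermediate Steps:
$p{\left(C,J \right)} = C J$
$p{\left(376,-308 + 50 \right)} - -36406 = 376 \left(-308 + 50\right) - -36406 = 376 \left(-258\right) + 36406 = -97008 + 36406 = -60602$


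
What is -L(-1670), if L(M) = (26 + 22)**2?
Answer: -2304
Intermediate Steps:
L(M) = 2304 (L(M) = 48**2 = 2304)
-L(-1670) = -1*2304 = -2304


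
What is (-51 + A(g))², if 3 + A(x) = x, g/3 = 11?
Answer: 441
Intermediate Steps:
g = 33 (g = 3*11 = 33)
A(x) = -3 + x
(-51 + A(g))² = (-51 + (-3 + 33))² = (-51 + 30)² = (-21)² = 441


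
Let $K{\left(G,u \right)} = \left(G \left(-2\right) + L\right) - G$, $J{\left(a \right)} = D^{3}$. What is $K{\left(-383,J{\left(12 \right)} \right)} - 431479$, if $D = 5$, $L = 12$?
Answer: $-430318$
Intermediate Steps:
$J{\left(a \right)} = 125$ ($J{\left(a \right)} = 5^{3} = 125$)
$K{\left(G,u \right)} = 12 - 3 G$ ($K{\left(G,u \right)} = \left(G \left(-2\right) + 12\right) - G = \left(- 2 G + 12\right) - G = \left(12 - 2 G\right) - G = 12 - 3 G$)
$K{\left(-383,J{\left(12 \right)} \right)} - 431479 = \left(12 - -1149\right) - 431479 = \left(12 + 1149\right) - 431479 = 1161 - 431479 = -430318$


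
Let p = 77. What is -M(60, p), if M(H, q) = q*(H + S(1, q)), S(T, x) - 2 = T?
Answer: -4851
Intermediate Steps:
S(T, x) = 2 + T
M(H, q) = q*(3 + H) (M(H, q) = q*(H + (2 + 1)) = q*(H + 3) = q*(3 + H))
-M(60, p) = -77*(3 + 60) = -77*63 = -1*4851 = -4851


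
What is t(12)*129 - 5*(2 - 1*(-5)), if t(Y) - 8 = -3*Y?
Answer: -3647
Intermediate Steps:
t(Y) = 8 - 3*Y
t(12)*129 - 5*(2 - 1*(-5)) = (8 - 3*12)*129 - 5*(2 - 1*(-5)) = (8 - 36)*129 - 5*(2 + 5) = -28*129 - 5*7 = -3612 - 35 = -3647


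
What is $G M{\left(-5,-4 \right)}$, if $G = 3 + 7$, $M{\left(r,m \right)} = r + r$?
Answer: $-100$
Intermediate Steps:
$M{\left(r,m \right)} = 2 r$
$G = 10$
$G M{\left(-5,-4 \right)} = 10 \cdot 2 \left(-5\right) = 10 \left(-10\right) = -100$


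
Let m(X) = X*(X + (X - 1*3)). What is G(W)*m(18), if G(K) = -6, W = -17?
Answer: -3564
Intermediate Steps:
m(X) = X*(-3 + 2*X) (m(X) = X*(X + (X - 3)) = X*(X + (-3 + X)) = X*(-3 + 2*X))
G(W)*m(18) = -108*(-3 + 2*18) = -108*(-3 + 36) = -108*33 = -6*594 = -3564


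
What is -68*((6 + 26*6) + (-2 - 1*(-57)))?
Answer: -14756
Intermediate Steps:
-68*((6 + 26*6) + (-2 - 1*(-57))) = -68*((6 + 156) + (-2 + 57)) = -68*(162 + 55) = -68*217 = -14756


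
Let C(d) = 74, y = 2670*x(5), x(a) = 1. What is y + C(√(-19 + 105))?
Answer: 2744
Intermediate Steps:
y = 2670 (y = 2670*1 = 2670)
y + C(√(-19 + 105)) = 2670 + 74 = 2744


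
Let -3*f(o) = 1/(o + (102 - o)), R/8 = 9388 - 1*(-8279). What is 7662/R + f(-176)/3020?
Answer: 651257/12013560 ≈ 0.054210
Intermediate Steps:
R = 141336 (R = 8*(9388 - 1*(-8279)) = 8*(9388 + 8279) = 8*17667 = 141336)
f(o) = -1/306 (f(o) = -1/(3*(o + (102 - o))) = -1/3/102 = -1/3*1/102 = -1/306)
7662/R + f(-176)/3020 = 7662/141336 - 1/306/3020 = 7662*(1/141336) - 1/306*1/3020 = 1277/23556 - 1/924120 = 651257/12013560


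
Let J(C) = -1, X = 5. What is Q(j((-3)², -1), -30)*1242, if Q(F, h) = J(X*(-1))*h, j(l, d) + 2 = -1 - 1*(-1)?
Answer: 37260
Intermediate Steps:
j(l, d) = -2 (j(l, d) = -2 + (-1 - 1*(-1)) = -2 + (-1 + 1) = -2 + 0 = -2)
Q(F, h) = -h
Q(j((-3)², -1), -30)*1242 = -1*(-30)*1242 = 30*1242 = 37260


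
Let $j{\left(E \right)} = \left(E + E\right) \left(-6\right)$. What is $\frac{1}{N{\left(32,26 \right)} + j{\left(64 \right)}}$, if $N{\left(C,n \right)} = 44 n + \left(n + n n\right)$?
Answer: $\frac{1}{1078} \approx 0.00092764$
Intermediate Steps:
$N{\left(C,n \right)} = n^{2} + 45 n$ ($N{\left(C,n \right)} = 44 n + \left(n + n^{2}\right) = n^{2} + 45 n$)
$j{\left(E \right)} = - 12 E$ ($j{\left(E \right)} = 2 E \left(-6\right) = - 12 E$)
$\frac{1}{N{\left(32,26 \right)} + j{\left(64 \right)}} = \frac{1}{26 \left(45 + 26\right) - 768} = \frac{1}{26 \cdot 71 - 768} = \frac{1}{1846 - 768} = \frac{1}{1078}$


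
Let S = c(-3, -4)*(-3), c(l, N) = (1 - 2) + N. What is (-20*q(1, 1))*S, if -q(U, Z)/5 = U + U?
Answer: 3000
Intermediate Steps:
c(l, N) = -1 + N
q(U, Z) = -10*U (q(U, Z) = -5*(U + U) = -10*U)
S = 15 (S = (-1 - 4)*(-3) = -5*(-3) = 15)
(-20*q(1, 1))*S = -(-200)*15 = -20*(-10)*15 = 200*15 = 3000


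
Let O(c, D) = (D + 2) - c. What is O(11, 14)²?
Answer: 25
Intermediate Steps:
O(c, D) = 2 + D - c (O(c, D) = (2 + D) - c = 2 + D - c)
O(11, 14)² = (2 + 14 - 1*11)² = (2 + 14 - 11)² = 5² = 25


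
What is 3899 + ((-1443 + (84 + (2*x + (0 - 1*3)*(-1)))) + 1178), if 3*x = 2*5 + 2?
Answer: 3729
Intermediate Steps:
x = 4 (x = (2*5 + 2)/3 = (10 + 2)/3 = (⅓)*12 = 4)
3899 + ((-1443 + (84 + (2*x + (0 - 1*3)*(-1)))) + 1178) = 3899 + ((-1443 + (84 + (2*4 + (0 - 1*3)*(-1)))) + 1178) = 3899 + ((-1443 + (84 + (8 + (0 - 3)*(-1)))) + 1178) = 3899 + ((-1443 + (84 + (8 - 3*(-1)))) + 1178) = 3899 + ((-1443 + (84 + (8 + 3))) + 1178) = 3899 + ((-1443 + (84 + 11)) + 1178) = 3899 + ((-1443 + 95) + 1178) = 3899 + (-1348 + 1178) = 3899 - 170 = 3729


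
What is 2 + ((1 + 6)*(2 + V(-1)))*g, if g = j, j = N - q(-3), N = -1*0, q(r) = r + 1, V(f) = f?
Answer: 16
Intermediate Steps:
q(r) = 1 + r
N = 0
j = 2 (j = 0 - (1 - 3) = 0 - 1*(-2) = 0 + 2 = 2)
g = 2
2 + ((1 + 6)*(2 + V(-1)))*g = 2 + ((1 + 6)*(2 - 1))*2 = 2 + (7*1)*2 = 2 + 7*2 = 2 + 14 = 16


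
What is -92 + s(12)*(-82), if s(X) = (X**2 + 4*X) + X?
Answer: -16820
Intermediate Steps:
s(X) = X**2 + 5*X
-92 + s(12)*(-82) = -92 + (12*(5 + 12))*(-82) = -92 + (12*17)*(-82) = -92 + 204*(-82) = -92 - 16728 = -16820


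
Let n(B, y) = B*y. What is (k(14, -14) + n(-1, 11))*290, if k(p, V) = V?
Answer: -7250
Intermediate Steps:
(k(14, -14) + n(-1, 11))*290 = (-14 - 1*11)*290 = (-14 - 11)*290 = -25*290 = -7250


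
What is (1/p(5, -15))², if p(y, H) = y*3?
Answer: 1/225 ≈ 0.0044444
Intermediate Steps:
p(y, H) = 3*y
(1/p(5, -15))² = (1/(3*5))² = (1/15)² = 1/225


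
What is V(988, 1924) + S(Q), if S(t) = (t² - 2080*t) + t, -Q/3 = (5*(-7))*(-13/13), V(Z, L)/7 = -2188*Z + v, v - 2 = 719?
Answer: -14897841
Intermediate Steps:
v = 721 (v = 2 + 719 = 721)
V(Z, L) = 5047 - 15316*Z (V(Z, L) = 7*(-2188*Z + 721) = 7*(721 - 2188*Z) = 5047 - 15316*Z)
Q = -105 (Q = -3*5*(-7)*(-13/13) = -(-105)*(-13*1/13) = -(-105)*(-1) = -3*35 = -105)
S(t) = t² - 2079*t
V(988, 1924) + S(Q) = (5047 - 15316*988) - 105*(-2079 - 105) = (5047 - 15132208) - 105*(-2184) = -15127161 + 229320 = -14897841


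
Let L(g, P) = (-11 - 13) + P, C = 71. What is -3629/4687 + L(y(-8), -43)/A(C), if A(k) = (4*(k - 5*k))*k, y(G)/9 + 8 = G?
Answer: -292386595/378034672 ≈ -0.77344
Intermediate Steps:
y(G) = -72 + 9*G
A(k) = -16*k² (A(k) = (4*(-4*k))*k = (-16*k)*k = -16*k²)
L(g, P) = -24 + P
-3629/4687 + L(y(-8), -43)/A(C) = -3629/4687 + (-24 - 43)/((-16*71²)) = -3629*1/4687 - 67/((-16*5041)) = -3629/4687 - 67/(-80656) = -3629/4687 - 67*(-1/80656) = -3629/4687 + 67/80656 = -292386595/378034672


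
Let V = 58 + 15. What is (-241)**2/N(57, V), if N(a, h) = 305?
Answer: 58081/305 ≈ 190.43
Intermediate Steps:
V = 73
(-241)**2/N(57, V) = (-241)**2/305 = 58081*(1/305) = 58081/305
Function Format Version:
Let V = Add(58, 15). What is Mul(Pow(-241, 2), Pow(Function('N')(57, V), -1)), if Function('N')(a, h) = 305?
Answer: Rational(58081, 305) ≈ 190.43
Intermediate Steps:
V = 73
Mul(Pow(-241, 2), Pow(Function('N')(57, V), -1)) = Mul(Pow(-241, 2), Pow(305, -1)) = Mul(58081, Rational(1, 305)) = Rational(58081, 305)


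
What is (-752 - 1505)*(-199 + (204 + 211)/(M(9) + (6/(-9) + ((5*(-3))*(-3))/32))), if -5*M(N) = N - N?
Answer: -58029727/71 ≈ -8.1732e+5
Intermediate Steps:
M(N) = 0 (M(N) = -(N - N)/5 = -⅕*0 = 0)
(-752 - 1505)*(-199 + (204 + 211)/(M(9) + (6/(-9) + ((5*(-3))*(-3))/32))) = (-752 - 1505)*(-199 + (204 + 211)/(0 + (6/(-9) + ((5*(-3))*(-3))/32))) = -2257*(-199 + 415/(0 + (6*(-⅑) - 15*(-3)*(1/32)))) = -2257*(-199 + 415/(0 + (-⅔ + 45*(1/32)))) = -2257*(-199 + 415/(0 + (-⅔ + 45/32))) = -2257*(-199 + 415/(0 + 71/96)) = -2257*(-199 + 415/(71/96)) = -2257*(-199 + 415*(96/71)) = -2257*(-199 + 39840/71) = -2257*25711/71 = -58029727/71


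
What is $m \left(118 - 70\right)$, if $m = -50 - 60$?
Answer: $-5280$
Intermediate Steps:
$m = -110$
$m \left(118 - 70\right) = - 110 \left(118 - 70\right) = \left(-110\right) 48 = -5280$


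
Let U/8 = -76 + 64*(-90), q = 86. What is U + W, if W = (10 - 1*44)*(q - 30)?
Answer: -48592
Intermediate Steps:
U = -46688 (U = 8*(-76 + 64*(-90)) = 8*(-76 - 5760) = 8*(-5836) = -46688)
W = -1904 (W = (10 - 1*44)*(86 - 30) = (10 - 44)*56 = -34*56 = -1904)
U + W = -46688 - 1904 = -48592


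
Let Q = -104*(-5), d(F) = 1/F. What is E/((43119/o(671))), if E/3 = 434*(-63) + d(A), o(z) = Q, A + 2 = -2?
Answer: -14217970/14373 ≈ -989.21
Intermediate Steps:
A = -4 (A = -2 - 2 = -4)
Q = 520
o(z) = 520
E = -328107/4 (E = 3*(434*(-63) + 1/(-4)) = 3*(-27342 - 1/4) = 3*(-109369/4) = -328107/4 ≈ -82027.)
E/((43119/o(671))) = -328107/(4*(43119/520)) = -328107/(4*(43119*(1/520))) = -328107/(4*43119/520) = -328107/4*520/43119 = -14217970/14373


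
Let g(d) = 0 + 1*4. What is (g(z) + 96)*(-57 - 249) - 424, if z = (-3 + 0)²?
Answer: -31024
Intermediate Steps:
z = 9 (z = (-3)² = 9)
g(d) = 4 (g(d) = 0 + 4 = 4)
(g(z) + 96)*(-57 - 249) - 424 = (4 + 96)*(-57 - 249) - 424 = 100*(-306) - 424 = -30600 - 424 = -31024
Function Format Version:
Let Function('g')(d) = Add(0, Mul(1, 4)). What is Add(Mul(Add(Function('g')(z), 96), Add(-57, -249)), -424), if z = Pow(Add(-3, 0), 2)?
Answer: -31024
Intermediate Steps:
z = 9 (z = Pow(-3, 2) = 9)
Function('g')(d) = 4 (Function('g')(d) = Add(0, 4) = 4)
Add(Mul(Add(Function('g')(z), 96), Add(-57, -249)), -424) = Add(Mul(Add(4, 96), Add(-57, -249)), -424) = Add(Mul(100, -306), -424) = Add(-30600, -424) = -31024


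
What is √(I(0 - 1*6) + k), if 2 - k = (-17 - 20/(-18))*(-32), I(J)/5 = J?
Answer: 2*I*√1207/3 ≈ 23.161*I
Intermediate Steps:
I(J) = 5*J
k = -4558/9 (k = 2 - (-17 - 20/(-18))*(-32) = 2 - (-17 - 20*(-1/18))*(-32) = 2 - (-17 + 10/9)*(-32) = 2 - (-143)*(-32)/9 = 2 - 1*4576/9 = 2 - 4576/9 = -4558/9 ≈ -506.44)
√(I(0 - 1*6) + k) = √(5*(0 - 1*6) - 4558/9) = √(5*(0 - 6) - 4558/9) = √(5*(-6) - 4558/9) = √(-30 - 4558/9) = √(-4828/9) = 2*I*√1207/3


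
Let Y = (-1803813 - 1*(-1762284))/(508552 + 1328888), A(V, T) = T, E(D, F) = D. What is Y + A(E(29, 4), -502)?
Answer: -307478803/612480 ≈ -502.02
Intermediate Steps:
Y = -13843/612480 (Y = (-1803813 + 1762284)/1837440 = -41529*1/1837440 = -13843/612480 ≈ -0.022602)
Y + A(E(29, 4), -502) = -13843/612480 - 502 = -307478803/612480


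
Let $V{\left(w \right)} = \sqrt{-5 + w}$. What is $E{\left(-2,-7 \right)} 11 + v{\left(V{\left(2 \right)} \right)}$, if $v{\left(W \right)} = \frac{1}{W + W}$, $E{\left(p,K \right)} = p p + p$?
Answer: $22 - \frac{i \sqrt{3}}{6} \approx 22.0 - 0.28868 i$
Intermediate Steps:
$E{\left(p,K \right)} = p + p^{2}$ ($E{\left(p,K \right)} = p^{2} + p = p + p^{2}$)
$v{\left(W \right)} = \frac{1}{2 W}$
$E{\left(-2,-7 \right)} 11 + v{\left(V{\left(2 \right)} \right)} = - 2 \left(1 - 2\right) 11 + \frac{1}{2 \sqrt{-5 + 2}} = \left(-2\right) \left(-1\right) 11 + \frac{1}{2 \sqrt{-3}} = 2 \cdot 11 + \frac{1}{2 i \sqrt{3}} = 22 + \frac{\left(- \frac{1}{3}\right) i \sqrt{3}}{2} = 22 - \frac{i \sqrt{3}}{6}$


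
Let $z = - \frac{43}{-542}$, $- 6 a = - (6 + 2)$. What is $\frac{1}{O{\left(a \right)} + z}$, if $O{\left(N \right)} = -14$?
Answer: $- \frac{542}{7545} \approx -0.071836$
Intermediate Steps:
$a = \frac{4}{3}$ ($a = - \frac{\left(-1\right) \left(6 + 2\right)}{6} = - \frac{\left(-1\right) 8}{6} = \left(- \frac{1}{6}\right) \left(-8\right) = \frac{4}{3} \approx 1.3333$)
$z = \frac{43}{542}$ ($z = \left(-43\right) \left(- \frac{1}{542}\right) = \frac{43}{542} \approx 0.079336$)
$\frac{1}{O{\left(a \right)} + z} = \frac{1}{-14 + \frac{43}{542}} = \frac{1}{- \frac{7545}{542}} = - \frac{542}{7545}$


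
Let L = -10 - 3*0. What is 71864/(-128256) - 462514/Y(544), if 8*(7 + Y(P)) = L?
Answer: 9886600451/176352 ≈ 56062.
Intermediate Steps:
L = -10 (L = -10 - 1*0 = -10 + 0 = -10)
Y(P) = -33/4 (Y(P) = -7 + (⅛)*(-10) = -7 - 5/4 = -33/4)
71864/(-128256) - 462514/Y(544) = 71864/(-128256) - 462514/(-33/4) = 71864*(-1/128256) - 462514*(-4/33) = -8983/16032 + 1850056/33 = 9886600451/176352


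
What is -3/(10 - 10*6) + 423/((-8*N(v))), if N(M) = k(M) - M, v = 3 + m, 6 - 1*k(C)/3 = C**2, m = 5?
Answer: 12759/36400 ≈ 0.35052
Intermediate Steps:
k(C) = 18 - 3*C**2
v = 8 (v = 3 + 5 = 8)
N(M) = 18 - M - 3*M**2 (N(M) = (18 - 3*M**2) - M = 18 - M - 3*M**2)
-3/(10 - 10*6) + 423/((-8*N(v))) = -3/(10 - 10*6) + 423/((-8*(18 - 1*8 - 3*8**2))) = -3/(10 - 60) + 423/((-8*(18 - 8 - 3*64))) = -3/(-50) + 423/((-8*(18 - 8 - 192))) = -3*(-1/50) + 423/((-8*(-182))) = 3/50 + 423/1456 = 12759/36400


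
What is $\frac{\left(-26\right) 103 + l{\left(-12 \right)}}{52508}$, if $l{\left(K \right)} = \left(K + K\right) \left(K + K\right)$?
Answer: $- \frac{1051}{26254} \approx -0.040032$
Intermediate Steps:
$l{\left(K \right)} = 4 K^{2}$ ($l{\left(K \right)} = 2 K 2 K = 4 K^{2}$)
$\frac{\left(-26\right) 103 + l{\left(-12 \right)}}{52508} = \frac{\left(-26\right) 103 + 4 \left(-12\right)^{2}}{52508} = \left(-2678 + 4 \cdot 144\right) \frac{1}{52508} = \left(-2678 + 576\right) \frac{1}{52508} = \left(-2102\right) \frac{1}{52508} = - \frac{1051}{26254}$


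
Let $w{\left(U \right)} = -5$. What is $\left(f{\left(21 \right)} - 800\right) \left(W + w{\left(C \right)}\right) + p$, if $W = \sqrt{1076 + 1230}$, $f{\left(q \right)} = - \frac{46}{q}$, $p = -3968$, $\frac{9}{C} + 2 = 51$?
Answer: $\frac{902}{21} - \frac{16846 \sqrt{2306}}{21} \approx -38479.0$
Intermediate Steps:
$C = \frac{9}{49}$ ($C = \frac{9}{-2 + 51} = \frac{9}{49} \approx 0.18367$)
$W = \sqrt{2306} \approx 48.021$
$\left(f{\left(21 \right)} - 800\right) \left(W + w{\left(C \right)}\right) + p = \left(- \frac{46}{21} - 800\right) \left(\sqrt{2306} - 5\right) - 3968 = \left(\left(-46\right) \frac{1}{21} - 800\right) \left(-5 + \sqrt{2306}\right) - 3968 = \left(- \frac{46}{21} - 800\right) \left(-5 + \sqrt{2306}\right) - 3968 = - \frac{16846 \left(-5 + \sqrt{2306}\right)}{21} - 3968 = \left(\frac{84230}{21} - \frac{16846 \sqrt{2306}}{21}\right) - 3968 = \frac{902}{21} - \frac{16846 \sqrt{2306}}{21}$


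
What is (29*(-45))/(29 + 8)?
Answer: -1305/37 ≈ -35.270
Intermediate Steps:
(29*(-45))/(29 + 8) = -1305/37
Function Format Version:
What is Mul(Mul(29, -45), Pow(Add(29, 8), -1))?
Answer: Rational(-1305, 37) ≈ -35.270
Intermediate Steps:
Mul(Mul(29, -45), Pow(Add(29, 8), -1)) = Mul(-1305, Pow(37, -1)) = Mul(-1305, Rational(1, 37)) = Rational(-1305, 37)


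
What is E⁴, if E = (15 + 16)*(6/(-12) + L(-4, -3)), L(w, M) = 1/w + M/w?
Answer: 0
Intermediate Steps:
L(w, M) = 1/w + M/w
E = 0 (E = (15 + 16)*(6/(-12) + (1 - 3)/(-4)) = 31*(6*(-1/12) - ¼*(-2)) = 31*(-½ + ½) = 31*0 = 0)
E⁴ = 0⁴ = 0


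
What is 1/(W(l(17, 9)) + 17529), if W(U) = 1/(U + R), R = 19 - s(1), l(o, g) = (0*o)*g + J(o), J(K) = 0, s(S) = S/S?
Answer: 18/315523 ≈ 5.7048e-5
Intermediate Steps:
s(S) = 1
l(o, g) = 0 (l(o, g) = (0*o)*g + 0 = 0*g + 0 = 0 + 0 = 0)
R = 18 (R = 19 - 1*1 = 19 - 1 = 18)
W(U) = 1/(18 + U) (W(U) = 1/(U + 18) = 1/(18 + U))
1/(W(l(17, 9)) + 17529) = 1/(1/(18 + 0) + 17529) = 1/(1/18 + 17529) = 1/(315523/18) = 18/315523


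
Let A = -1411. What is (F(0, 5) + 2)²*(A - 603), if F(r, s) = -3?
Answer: -2014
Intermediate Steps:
(F(0, 5) + 2)²*(A - 603) = (-3 + 2)²*(-1411 - 603) = (-1)²*(-2014) = 1*(-2014) = -2014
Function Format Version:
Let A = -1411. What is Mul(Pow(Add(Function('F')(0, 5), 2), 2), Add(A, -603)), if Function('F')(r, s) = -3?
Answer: -2014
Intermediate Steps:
Mul(Pow(Add(Function('F')(0, 5), 2), 2), Add(A, -603)) = Mul(Pow(Add(-3, 2), 2), Add(-1411, -603)) = Mul(Pow(-1, 2), -2014) = Mul(1, -2014) = -2014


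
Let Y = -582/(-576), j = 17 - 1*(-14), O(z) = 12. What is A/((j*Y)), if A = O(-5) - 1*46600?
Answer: -4472448/3007 ≈ -1487.3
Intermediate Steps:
j = 31 (j = 17 + 14 = 31)
A = -46588 (A = 12 - 1*46600 = 12 - 46600 = -46588)
Y = 97/96 (Y = -582*(-1/576) = 97/96 ≈ 1.0104)
A/((j*Y)) = -46588/(31*(97/96)) = -46588/3007/96 = -46588*96/3007 = -4472448/3007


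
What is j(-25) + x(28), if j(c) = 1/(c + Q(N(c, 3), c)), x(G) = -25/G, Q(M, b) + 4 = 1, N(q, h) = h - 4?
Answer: -13/14 ≈ -0.92857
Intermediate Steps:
N(q, h) = -4 + h
Q(M, b) = -3 (Q(M, b) = -4 + 1 = -3)
j(c) = 1/(-3 + c) (j(c) = 1/(c - 3) = 1/(-3 + c))
j(-25) + x(28) = 1/(-3 - 25) - 25/28 = 1/(-28) - 25*1/28 = -1/28 - 25/28 = -13/14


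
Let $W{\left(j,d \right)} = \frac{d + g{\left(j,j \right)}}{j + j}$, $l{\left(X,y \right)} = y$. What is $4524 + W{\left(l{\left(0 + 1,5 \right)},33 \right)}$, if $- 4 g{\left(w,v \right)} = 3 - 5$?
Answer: $\frac{90547}{20} \approx 4527.4$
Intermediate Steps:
$g{\left(w,v \right)} = \frac{1}{2}$ ($g{\left(w,v \right)} = - \frac{3 - 5}{4} = \left(- \frac{1}{4}\right) \left(-2\right) = \frac{1}{2}$)
$W{\left(j,d \right)} = \frac{\frac{1}{2} + d}{2 j}$ ($W{\left(j,d \right)} = \frac{d + \frac{1}{2}}{j + j} = \frac{\frac{1}{2} + d}{2 j}$)
$4524 + W{\left(l{\left(0 + 1,5 \right)},33 \right)} = 4524 + \frac{1 + 2 \cdot 33}{4 \cdot 5} = 4524 + \frac{1}{4} \cdot \frac{1}{5} \left(1 + 66\right) = 4524 + \frac{1}{4} \cdot \frac{1}{5} \cdot 67 = 4524 + \frac{67}{20} = \frac{90547}{20}$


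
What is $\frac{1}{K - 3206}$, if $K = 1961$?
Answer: $- \frac{1}{1245} \approx -0.00080321$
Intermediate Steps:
$\frac{1}{K - 3206} = \frac{1}{1961 - 3206} = \frac{1}{-1245} = - \frac{1}{1245}$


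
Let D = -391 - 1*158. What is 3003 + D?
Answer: 2454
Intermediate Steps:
D = -549 (D = -391 - 158 = -549)
3003 + D = 3003 - 549 = 2454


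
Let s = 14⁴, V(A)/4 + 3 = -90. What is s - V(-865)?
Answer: 38788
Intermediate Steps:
V(A) = -372 (V(A) = -12 + 4*(-90) = -12 - 360 = -372)
s = 38416
s - V(-865) = 38416 - 1*(-372) = 38416 + 372 = 38788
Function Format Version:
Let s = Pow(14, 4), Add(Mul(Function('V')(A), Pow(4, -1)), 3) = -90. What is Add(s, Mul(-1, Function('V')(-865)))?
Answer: 38788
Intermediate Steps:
Function('V')(A) = -372 (Function('V')(A) = Add(-12, Mul(4, -90)) = Add(-12, -360) = -372)
s = 38416
Add(s, Mul(-1, Function('V')(-865))) = Add(38416, Mul(-1, -372)) = Add(38416, 372) = 38788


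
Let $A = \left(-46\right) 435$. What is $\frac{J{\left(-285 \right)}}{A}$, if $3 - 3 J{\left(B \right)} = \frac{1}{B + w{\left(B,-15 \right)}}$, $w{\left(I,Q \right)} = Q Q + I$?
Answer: $- \frac{518}{10355175} \approx -5.0023 \cdot 10^{-5}$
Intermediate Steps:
$w{\left(I,Q \right)} = I + Q^{2}$ ($w{\left(I,Q \right)} = Q^{2} + I = I + Q^{2}$)
$J{\left(B \right)} = 1 - \frac{1}{3 \left(225 + 2 B\right)}$ ($J{\left(B \right)} = 1 - \frac{1}{3 \left(B + \left(B + \left(-15\right)^{2}\right)\right)} = 1 - \frac{1}{3 \left(B + \left(B + 225\right)\right)} = 1 - \frac{1}{3 \left(B + \left(225 + B\right)\right)} = 1 - \frac{1}{3 \left(225 + 2 B\right)}$)
$A = -20010$
$\frac{J{\left(-285 \right)}}{A} = \frac{\frac{2}{3} \frac{1}{225 + 2 \left(-285\right)} \left(337 + 3 \left(-285\right)\right)}{-20010} = \frac{2 \left(337 - 855\right)}{3 \left(225 - 570\right)} \left(- \frac{1}{20010}\right) = \frac{2}{3} \frac{1}{-345} \left(-518\right) \left(- \frac{1}{20010}\right) = \frac{2}{3} \left(- \frac{1}{345}\right) \left(-518\right) \left(- \frac{1}{20010}\right) = \frac{1036}{1035} \left(- \frac{1}{20010}\right) = - \frac{518}{10355175}$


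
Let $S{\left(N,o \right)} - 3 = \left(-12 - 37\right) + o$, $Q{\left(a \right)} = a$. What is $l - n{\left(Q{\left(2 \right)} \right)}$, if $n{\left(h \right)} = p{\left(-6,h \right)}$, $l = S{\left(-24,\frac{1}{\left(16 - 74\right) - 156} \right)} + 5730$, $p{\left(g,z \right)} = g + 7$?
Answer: $\frac{1216161}{214} \approx 5683.0$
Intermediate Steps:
$S{\left(N,o \right)} = -46 + o$ ($S{\left(N,o \right)} = 3 + \left(\left(-12 - 37\right) + o\right) = 3 + \left(-49 + o\right) = -46 + o$)
$p{\left(g,z \right)} = 7 + g$
$l = \frac{1216375}{214}$ ($l = \left(-46 + \frac{1}{\left(16 - 74\right) - 156}\right) + 5730 = \left(-46 + \frac{1}{-58 - 156}\right) + 5730 = \left(-46 + \frac{1}{-214}\right) + 5730 = \left(-46 - \frac{1}{214}\right) + 5730 = - \frac{9845}{214} + 5730 = \frac{1216375}{214} \approx 5684.0$)
$n{\left(h \right)} = 1$ ($n{\left(h \right)} = 7 - 6 = 1$)
$l - n{\left(Q{\left(2 \right)} \right)} = \frac{1216375}{214} - 1 = \frac{1216161}{214}$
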